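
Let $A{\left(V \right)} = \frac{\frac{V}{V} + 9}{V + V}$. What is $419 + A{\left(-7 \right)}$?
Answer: $\frac{2928}{7} \approx 418.29$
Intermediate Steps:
$A{\left(V \right)} = \frac{5}{V}$ ($A{\left(V \right)} = \frac{1 + 9}{2 V} = 10 \frac{1}{2 V} = \frac{5}{V}$)
$419 + A{\left(-7 \right)} = 419 + \frac{5}{-7} = 419 + 5 \left(- \frac{1}{7}\right) = 419 - \frac{5}{7} = \frac{2928}{7}$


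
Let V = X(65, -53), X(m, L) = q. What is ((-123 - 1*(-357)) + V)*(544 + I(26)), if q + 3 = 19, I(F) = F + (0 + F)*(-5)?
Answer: 110000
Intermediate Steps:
I(F) = -4*F (I(F) = F + F*(-5) = F - 5*F = -4*F)
q = 16 (q = -3 + 19 = 16)
X(m, L) = 16
V = 16
((-123 - 1*(-357)) + V)*(544 + I(26)) = ((-123 - 1*(-357)) + 16)*(544 - 4*26) = ((-123 + 357) + 16)*(544 - 104) = (234 + 16)*440 = 250*440 = 110000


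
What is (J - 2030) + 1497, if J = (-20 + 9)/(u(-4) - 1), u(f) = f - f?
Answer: -522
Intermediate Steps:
u(f) = 0
J = 11 (J = (-20 + 9)/(0 - 1) = -11/(-1) = -1*(-11) = 11)
(J - 2030) + 1497 = (11 - 2030) + 1497 = -2019 + 1497 = -522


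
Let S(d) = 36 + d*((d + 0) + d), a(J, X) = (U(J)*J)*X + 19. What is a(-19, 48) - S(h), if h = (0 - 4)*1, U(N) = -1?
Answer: 863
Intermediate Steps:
h = -4 (h = -4*1 = -4)
a(J, X) = 19 - J*X (a(J, X) = (-J)*X + 19 = -J*X + 19 = 19 - J*X)
S(d) = 36 + 2*d² (S(d) = 36 + d*(d + d) = 36 + d*(2*d) = 36 + 2*d²)
a(-19, 48) - S(h) = (19 - 1*(-19)*48) - (36 + 2*(-4)²) = (19 + 912) - (36 + 2*16) = 931 - (36 + 32) = 931 - 1*68 = 931 - 68 = 863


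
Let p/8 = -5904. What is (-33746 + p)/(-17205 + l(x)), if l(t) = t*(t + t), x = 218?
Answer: -4262/4097 ≈ -1.0403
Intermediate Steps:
l(t) = 2*t² (l(t) = t*(2*t) = 2*t²)
p = -47232 (p = 8*(-5904) = -47232)
(-33746 + p)/(-17205 + l(x)) = (-33746 - 47232)/(-17205 + 2*218²) = -80978/(-17205 + 2*47524) = -80978/(-17205 + 95048) = -80978/77843 = -80978*1/77843 = -4262/4097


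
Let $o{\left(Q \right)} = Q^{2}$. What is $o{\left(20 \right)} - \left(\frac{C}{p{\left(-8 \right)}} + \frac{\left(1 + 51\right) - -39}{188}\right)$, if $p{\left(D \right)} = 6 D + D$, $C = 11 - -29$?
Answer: $\frac{526703}{1316} \approx 400.23$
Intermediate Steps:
$C = 40$ ($C = 11 + 29 = 40$)
$p{\left(D \right)} = 7 D$
$o{\left(20 \right)} - \left(\frac{C}{p{\left(-8 \right)}} + \frac{\left(1 + 51\right) - -39}{188}\right) = 20^{2} - \left(\frac{40}{7 \left(-8\right)} + \frac{\left(1 + 51\right) - -39}{188}\right) = 400 - \left(\frac{40}{-56} + \left(52 + 39\right) \frac{1}{188}\right) = 400 - \left(40 \left(- \frac{1}{56}\right) + 91 \cdot \frac{1}{188}\right) = 400 - \left(- \frac{5}{7} + \frac{91}{188}\right) = 400 - - \frac{303}{1316} = 400 + \frac{303}{1316} = \frac{526703}{1316}$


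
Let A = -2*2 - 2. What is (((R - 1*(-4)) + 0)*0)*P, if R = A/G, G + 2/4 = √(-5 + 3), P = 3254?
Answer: 0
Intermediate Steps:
G = -½ + I*√2 (G = -½ + √(-5 + 3) = -½ + √(-2) = -½ + I*√2 ≈ -0.5 + 1.4142*I)
A = -6 (A = -4 - 2 = -6)
R = -6/(-½ + I*√2) ≈ 1.3333 + 3.7712*I
(((R - 1*(-4)) + 0)*0)*P = ((((4/3 + 8*I*√2/3) - 1*(-4)) + 0)*0)*3254 = ((((4/3 + 8*I*√2/3) + 4) + 0)*0)*3254 = (((16/3 + 8*I*√2/3) + 0)*0)*3254 = ((16/3 + 8*I*√2/3)*0)*3254 = 0*3254 = 0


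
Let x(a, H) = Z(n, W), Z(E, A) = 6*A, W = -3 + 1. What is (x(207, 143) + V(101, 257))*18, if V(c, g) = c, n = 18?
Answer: 1602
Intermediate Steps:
W = -2
x(a, H) = -12 (x(a, H) = 6*(-2) = -12)
(x(207, 143) + V(101, 257))*18 = (-12 + 101)*18 = 89*18 = 1602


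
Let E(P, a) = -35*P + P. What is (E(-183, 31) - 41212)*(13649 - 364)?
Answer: -464842150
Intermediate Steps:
E(P, a) = -34*P
(E(-183, 31) - 41212)*(13649 - 364) = (-34*(-183) - 41212)*(13649 - 364) = (6222 - 41212)*13285 = -34990*13285 = -464842150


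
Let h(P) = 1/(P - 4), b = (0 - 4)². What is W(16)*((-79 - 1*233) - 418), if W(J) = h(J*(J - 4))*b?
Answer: -2920/47 ≈ -62.128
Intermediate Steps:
b = 16 (b = (-4)² = 16)
h(P) = 1/(-4 + P)
W(J) = 16/(-4 + J*(-4 + J)) (W(J) = 16/(-4 + J*(J - 4)) = 16/(-4 + J*(-4 + J)))
W(16)*((-79 - 1*233) - 418) = (16/(-4 + 16*(-4 + 16)))*((-79 - 1*233) - 418) = (16/(-4 + 16*12))*((-79 - 233) - 418) = (16/(-4 + 192))*(-312 - 418) = (16/188)*(-730) = (16*(1/188))*(-730) = (4/47)*(-730) = -2920/47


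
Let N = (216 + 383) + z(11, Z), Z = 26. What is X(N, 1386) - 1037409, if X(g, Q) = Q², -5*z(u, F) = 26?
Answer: 883587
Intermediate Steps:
z(u, F) = -26/5 (z(u, F) = -⅕*26 = -26/5)
N = 2969/5 (N = (216 + 383) - 26/5 = 599 - 26/5 = 2969/5 ≈ 593.80)
X(N, 1386) - 1037409 = 1386² - 1037409 = 1920996 - 1037409 = 883587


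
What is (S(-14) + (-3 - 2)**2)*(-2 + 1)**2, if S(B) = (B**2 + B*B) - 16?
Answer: 401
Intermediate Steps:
S(B) = -16 + 2*B**2 (S(B) = (B**2 + B**2) - 16 = 2*B**2 - 16 = -16 + 2*B**2)
(S(-14) + (-3 - 2)**2)*(-2 + 1)**2 = ((-16 + 2*(-14)**2) + (-3 - 2)**2)*(-2 + 1)**2 = ((-16 + 2*196) + (-5)**2)*(-1)**2 = ((-16 + 392) + 25)*1 = (376 + 25)*1 = 401*1 = 401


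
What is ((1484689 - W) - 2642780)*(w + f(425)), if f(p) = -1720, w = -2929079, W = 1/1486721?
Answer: 5046127238972639988/1486721 ≈ 3.3941e+12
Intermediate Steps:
W = 1/1486721 ≈ 6.7262e-7
((1484689 - W) - 2642780)*(w + f(425)) = ((1484689 - 1*1/1486721) - 2642780)*(-2929079 - 1720) = ((1484689 - 1/1486721) - 2642780)*(-2930799) = (2207318314768/1486721 - 2642780)*(-2930799) = -1721758209612/1486721*(-2930799) = 5046127238972639988/1486721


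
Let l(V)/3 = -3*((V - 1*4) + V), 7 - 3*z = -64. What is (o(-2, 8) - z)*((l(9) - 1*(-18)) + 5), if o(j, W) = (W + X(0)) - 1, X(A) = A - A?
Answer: 5150/3 ≈ 1716.7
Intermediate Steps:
z = 71/3 (z = 7/3 - ⅓*(-64) = 7/3 + 64/3 = 71/3 ≈ 23.667)
X(A) = 0
l(V) = 36 - 18*V (l(V) = 3*(-3*((V - 1*4) + V)) = 3*(-3*((V - 4) + V)) = 3*(-3*((-4 + V) + V)) = 3*(-3*(-4 + 2*V)) = 3*(12 - 6*V) = 36 - 18*V)
o(j, W) = -1 + W (o(j, W) = (W + 0) - 1 = W - 1 = -1 + W)
(o(-2, 8) - z)*((l(9) - 1*(-18)) + 5) = ((-1 + 8) - 1*71/3)*(((36 - 18*9) - 1*(-18)) + 5) = (7 - 71/3)*(((36 - 162) + 18) + 5) = -50*((-126 + 18) + 5)/3 = -50*(-108 + 5)/3 = -50/3*(-103) = 5150/3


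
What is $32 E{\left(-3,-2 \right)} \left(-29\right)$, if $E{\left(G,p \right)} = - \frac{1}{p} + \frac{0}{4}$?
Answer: $-464$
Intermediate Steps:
$E{\left(G,p \right)} = - \frac{1}{p}$ ($E{\left(G,p \right)} = - \frac{1}{p} + 0 \cdot \frac{1}{4} = - \frac{1}{p} + 0 = - \frac{1}{p}$)
$32 E{\left(-3,-2 \right)} \left(-29\right) = 32 \left(- \frac{1}{-2}\right) \left(-29\right) = 32 \left(\left(-1\right) \left(- \frac{1}{2}\right)\right) \left(-29\right) = 32 \cdot \frac{1}{2} \left(-29\right) = 16 \left(-29\right) = -464$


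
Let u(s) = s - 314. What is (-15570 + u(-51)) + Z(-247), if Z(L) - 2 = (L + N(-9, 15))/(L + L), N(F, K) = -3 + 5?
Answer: -7870657/494 ≈ -15933.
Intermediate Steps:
N(F, K) = 2
u(s) = -314 + s
Z(L) = 2 + (2 + L)/(2*L) (Z(L) = 2 + (L + 2)/(L + L) = 2 + (2 + L)/((2*L)) = 2 + (2 + L)*(1/(2*L)) = 2 + (2 + L)/(2*L))
(-15570 + u(-51)) + Z(-247) = (-15570 + (-314 - 51)) + (5/2 + 1/(-247)) = (-15570 - 365) + (5/2 - 1/247) = -15935 + 1233/494 = -7870657/494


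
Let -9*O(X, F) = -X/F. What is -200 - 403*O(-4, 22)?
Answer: -18994/99 ≈ -191.86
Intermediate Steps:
O(X, F) = X/(9*F) (O(X, F) = -(-1)*X/F/9 = -(-1)*X/(9*F) = X/(9*F))
-200 - 403*O(-4, 22) = -200 - 403*(-4)/(9*22) = -200 - 403*(-2/99) = -200 + 806/99 = -18994/99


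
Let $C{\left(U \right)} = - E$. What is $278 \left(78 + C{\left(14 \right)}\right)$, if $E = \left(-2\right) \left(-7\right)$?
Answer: $17792$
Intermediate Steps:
$E = 14$
$C{\left(U \right)} = -14$ ($C{\left(U \right)} = \left(-1\right) 14 = -14$)
$278 \left(78 + C{\left(14 \right)}\right) = 278 \left(78 - 14\right) = 278 \cdot 64 = 17792$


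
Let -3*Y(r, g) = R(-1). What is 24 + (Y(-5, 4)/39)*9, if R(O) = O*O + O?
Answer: 24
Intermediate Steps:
R(O) = O + O² (R(O) = O² + O = O + O²)
Y(r, g) = 0 (Y(r, g) = -(-1)*(1 - 1)/3 = -(-1)*0/3 = -⅓*0 = 0)
24 + (Y(-5, 4)/39)*9 = 24 + (0/39)*9 = 24 + (0*(1/39))*9 = 24 + 0*9 = 24 + 0 = 24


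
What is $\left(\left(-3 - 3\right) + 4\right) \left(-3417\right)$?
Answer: $6834$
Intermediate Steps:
$\left(\left(-3 - 3\right) + 4\right) \left(-3417\right) = \left(-6 + 4\right) \left(-3417\right) = \left(-2\right) \left(-3417\right) = 6834$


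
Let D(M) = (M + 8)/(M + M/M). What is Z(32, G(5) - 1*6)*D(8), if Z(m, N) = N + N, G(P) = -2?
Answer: -256/9 ≈ -28.444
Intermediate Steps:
Z(m, N) = 2*N
D(M) = (8 + M)/(1 + M) (D(M) = (8 + M)/(M + 1) = (8 + M)/(1 + M))
Z(32, G(5) - 1*6)*D(8) = (2*(-2 - 1*6))*((8 + 8)/(1 + 8)) = (2*(-2 - 6))*(16/9) = (2*(-8))*((1/9)*16) = -16*16/9 = -256/9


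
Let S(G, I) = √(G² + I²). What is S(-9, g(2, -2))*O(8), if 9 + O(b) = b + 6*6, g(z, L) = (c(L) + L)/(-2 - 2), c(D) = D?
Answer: 35*√82 ≈ 316.94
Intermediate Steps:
g(z, L) = -L/2 (g(z, L) = (L + L)/(-2 - 2) = (2*L)/(-4) = (2*L)*(-¼) = -L/2)
O(b) = 27 + b (O(b) = -9 + (b + 6*6) = -9 + (b + 36) = -9 + (36 + b) = 27 + b)
S(-9, g(2, -2))*O(8) = √((-9)² + (-½*(-2))²)*(27 + 8) = √(81 + 1²)*35 = √(81 + 1)*35 = √82*35 = 35*√82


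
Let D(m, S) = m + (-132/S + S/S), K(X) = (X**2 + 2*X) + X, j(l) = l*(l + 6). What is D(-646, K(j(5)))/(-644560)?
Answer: 93531/93461200 ≈ 0.0010007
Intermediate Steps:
j(l) = l*(6 + l)
K(X) = X**2 + 3*X
D(m, S) = 1 + m - 132/S (D(m, S) = m + (-132/S + 1) = m + (1 - 132/S) = 1 + m - 132/S)
D(-646, K(j(5)))/(-644560) = (1 - 646 - 132*1/(5*(3 + 5*(6 + 5))*(6 + 5)))/(-644560) = (1 - 646 - 132*1/(55*(3 + 5*11)))*(-1/644560) = (1 - 646 - 132*1/(55*(3 + 55)))*(-1/644560) = (1 - 646 - 132/(55*58))*(-1/644560) = (1 - 646 - 132/3190)*(-1/644560) = (1 - 646 - 132*1/3190)*(-1/644560) = (1 - 646 - 6/145)*(-1/644560) = -93531/145*(-1/644560) = 93531/93461200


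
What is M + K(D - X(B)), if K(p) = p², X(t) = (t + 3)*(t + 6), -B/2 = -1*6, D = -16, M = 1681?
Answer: 83477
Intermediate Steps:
B = 12 (B = -(-2)*6 = -2*(-6) = 12)
X(t) = (3 + t)*(6 + t)
M + K(D - X(B)) = 1681 + (-16 - (18 + 12² + 9*12))² = 1681 + (-16 - (18 + 144 + 108))² = 1681 + (-16 - 1*270)² = 1681 + (-16 - 270)² = 1681 + (-286)² = 1681 + 81796 = 83477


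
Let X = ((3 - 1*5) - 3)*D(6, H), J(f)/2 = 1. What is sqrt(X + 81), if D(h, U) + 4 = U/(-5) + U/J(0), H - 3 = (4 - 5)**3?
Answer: 7*sqrt(2) ≈ 9.8995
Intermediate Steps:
J(f) = 2 (J(f) = 2*1 = 2)
H = 2 (H = 3 + (4 - 5)**3 = 3 + (-1)**3 = 3 - 1 = 2)
D(h, U) = -4 + 3*U/10 (D(h, U) = -4 + (U/(-5) + U/2) = -4 + (U*(-1/5) + U*(1/2)) = -4 + (-U/5 + U/2) = -4 + 3*U/10)
X = 17 (X = ((3 - 1*5) - 3)*(-4 + (3/10)*2) = ((3 - 5) - 3)*(-4 + 3/5) = (-2 - 3)*(-17/5) = -5*(-17/5) = 17)
sqrt(X + 81) = sqrt(17 + 81) = sqrt(98) = 7*sqrt(2)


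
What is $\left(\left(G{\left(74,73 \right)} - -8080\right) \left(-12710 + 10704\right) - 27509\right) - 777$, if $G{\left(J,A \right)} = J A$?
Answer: $-27073178$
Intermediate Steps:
$G{\left(J,A \right)} = A J$
$\left(\left(G{\left(74,73 \right)} - -8080\right) \left(-12710 + 10704\right) - 27509\right) - 777 = \left(\left(73 \cdot 74 - -8080\right) \left(-12710 + 10704\right) - 27509\right) - 777 = \left(\left(5402 + 8080\right) \left(-2006\right) - 27509\right) - 777 = \left(13482 \left(-2006\right) - 27509\right) - 777 = \left(-27044892 - 27509\right) - 777 = -27072401 - 777 = -27073178$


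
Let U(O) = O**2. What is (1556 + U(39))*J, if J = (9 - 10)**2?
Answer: 3077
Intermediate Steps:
J = 1 (J = (-1)**2 = 1)
(1556 + U(39))*J = (1556 + 39**2)*1 = (1556 + 1521)*1 = 3077*1 = 3077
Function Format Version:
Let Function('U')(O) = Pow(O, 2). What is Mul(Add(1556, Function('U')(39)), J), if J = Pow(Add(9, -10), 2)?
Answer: 3077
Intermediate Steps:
J = 1 (J = Pow(-1, 2) = 1)
Mul(Add(1556, Function('U')(39)), J) = Mul(Add(1556, Pow(39, 2)), 1) = Mul(Add(1556, 1521), 1) = Mul(3077, 1) = 3077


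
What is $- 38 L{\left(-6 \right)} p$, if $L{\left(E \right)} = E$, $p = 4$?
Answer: $912$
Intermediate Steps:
$- 38 L{\left(-6 \right)} p = \left(-38\right) \left(-6\right) 4 = 228 \cdot 4 = 912$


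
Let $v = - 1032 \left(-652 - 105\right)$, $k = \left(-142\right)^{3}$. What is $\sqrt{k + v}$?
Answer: $4 i \sqrt{130129} \approx 1442.9 i$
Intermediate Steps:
$k = -2863288$
$v = 781224$ ($v = \left(-1032\right) \left(-757\right) = 781224$)
$\sqrt{k + v} = \sqrt{-2863288 + 781224} = \sqrt{-2082064} = 4 i \sqrt{130129}$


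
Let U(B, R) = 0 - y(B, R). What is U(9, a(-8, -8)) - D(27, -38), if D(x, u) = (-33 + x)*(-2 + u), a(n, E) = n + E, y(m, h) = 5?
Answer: -245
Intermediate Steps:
a(n, E) = E + n
U(B, R) = -5 (U(B, R) = 0 - 1*5 = 0 - 5 = -5)
U(9, a(-8, -8)) - D(27, -38) = -5 - (66 - 33*(-38) - 2*27 - 38*27) = -5 - (66 + 1254 - 54 - 1026) = -5 - 1*240 = -5 - 240 = -245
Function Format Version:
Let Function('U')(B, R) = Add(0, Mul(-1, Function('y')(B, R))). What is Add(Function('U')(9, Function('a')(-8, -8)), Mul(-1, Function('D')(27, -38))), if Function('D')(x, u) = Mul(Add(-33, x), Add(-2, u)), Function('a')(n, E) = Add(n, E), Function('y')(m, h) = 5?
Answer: -245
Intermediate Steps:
Function('a')(n, E) = Add(E, n)
Function('U')(B, R) = -5 (Function('U')(B, R) = Add(0, Mul(-1, 5)) = Add(0, -5) = -5)
Add(Function('U')(9, Function('a')(-8, -8)), Mul(-1, Function('D')(27, -38))) = Add(-5, Mul(-1, Add(66, Mul(-33, -38), Mul(-2, 27), Mul(-38, 27)))) = Add(-5, Mul(-1, Add(66, 1254, -54, -1026))) = Add(-5, Mul(-1, 240)) = Add(-5, -240) = -245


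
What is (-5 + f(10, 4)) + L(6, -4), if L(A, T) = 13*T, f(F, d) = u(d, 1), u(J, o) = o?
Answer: -56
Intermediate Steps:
f(F, d) = 1
(-5 + f(10, 4)) + L(6, -4) = (-5 + 1) + 13*(-4) = -4 - 52 = -56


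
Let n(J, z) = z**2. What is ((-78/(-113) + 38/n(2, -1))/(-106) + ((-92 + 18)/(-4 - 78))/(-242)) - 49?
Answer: -2933631127/59422858 ≈ -49.369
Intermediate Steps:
((-78/(-113) + 38/n(2, -1))/(-106) + ((-92 + 18)/(-4 - 78))/(-242)) - 49 = ((-78/(-113) + 38/((-1)**2))/(-106) + ((-92 + 18)/(-4 - 78))/(-242)) - 49 = ((-78*(-1/113) + 38/1)*(-1/106) - 74/(-82)*(-1/242)) - 49 = ((78/113 + 38*1)*(-1/106) - 74*(-1/82)*(-1/242)) - 49 = ((78/113 + 38)*(-1/106) + (37/41)*(-1/242)) - 49 = ((4372/113)*(-1/106) - 37/9922) - 49 = (-2186/5989 - 37/9922) - 49 = -21911085/59422858 - 49 = -2933631127/59422858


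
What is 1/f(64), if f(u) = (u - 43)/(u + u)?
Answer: 128/21 ≈ 6.0952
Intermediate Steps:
f(u) = (-43 + u)/(2*u) (f(u) = (-43 + u)/((2*u)) = (-43 + u)*(1/(2*u)) = (-43 + u)/(2*u))
1/f(64) = 1/((1/2)*(-43 + 64)/64) = 1/((1/2)*(1/64)*21) = 1/(21/128) = 128/21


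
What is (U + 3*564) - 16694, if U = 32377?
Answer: 17375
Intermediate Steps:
(U + 3*564) - 16694 = (32377 + 3*564) - 16694 = (32377 + 1692) - 16694 = 34069 - 16694 = 17375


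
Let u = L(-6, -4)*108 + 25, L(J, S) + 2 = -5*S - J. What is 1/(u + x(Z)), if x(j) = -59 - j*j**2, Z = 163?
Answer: -1/4328189 ≈ -2.3104e-7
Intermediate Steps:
L(J, S) = -2 - J - 5*S (L(J, S) = -2 + (-5*S - J) = -2 + (-J - 5*S) = -2 - J - 5*S)
u = 2617 (u = (-2 - 1*(-6) - 5*(-4))*108 + 25 = (-2 + 6 + 20)*108 + 25 = 24*108 + 25 = 2592 + 25 = 2617)
x(j) = -59 - j**3
1/(u + x(Z)) = 1/(2617 + (-59 - 1*163**3)) = 1/(2617 + (-59 - 1*4330747)) = 1/(2617 + (-59 - 4330747)) = 1/(2617 - 4330806) = 1/(-4328189) = -1/4328189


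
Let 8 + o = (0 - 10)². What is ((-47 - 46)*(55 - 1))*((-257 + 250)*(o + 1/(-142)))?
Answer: 229608351/71 ≈ 3.2339e+6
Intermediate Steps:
o = 92 (o = -8 + (0 - 10)² = -8 + (-10)² = -8 + 100 = 92)
((-47 - 46)*(55 - 1))*((-257 + 250)*(o + 1/(-142))) = ((-47 - 46)*(55 - 1))*((-257 + 250)*(92 + 1/(-142))) = (-93*54)*(-7*(92 - 1/142)) = -(-35154)*13063/142 = -5022*(-91441/142) = 229608351/71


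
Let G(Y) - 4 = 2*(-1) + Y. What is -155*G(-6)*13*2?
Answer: 16120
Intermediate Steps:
G(Y) = 2 + Y (G(Y) = 4 + (2*(-1) + Y) = 4 + (-2 + Y) = 2 + Y)
-155*G(-6)*13*2 = -155*(2 - 6)*13*2 = -155*(-4*13)*2 = -(-8060)*2 = -155*(-104) = 16120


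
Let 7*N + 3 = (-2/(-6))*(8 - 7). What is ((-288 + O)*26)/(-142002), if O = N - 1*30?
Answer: 86918/1491021 ≈ 0.058294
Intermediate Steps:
N = -8/21 (N = -3/7 + ((-2/(-6))*(8 - 7))/7 = -3/7 + (-2*(-1/6)*1)/7 = -3/7 + ((1/3)*1)/7 = -3/7 + (1/7)*(1/3) = -3/7 + 1/21 = -8/21 ≈ -0.38095)
O = -638/21 (O = -8/21 - 1*30 = -8/21 - 30 = -638/21 ≈ -30.381)
((-288 + O)*26)/(-142002) = ((-288 - 638/21)*26)/(-142002) = -6686/21*26*(-1/142002) = -173836/21*(-1/142002) = 86918/1491021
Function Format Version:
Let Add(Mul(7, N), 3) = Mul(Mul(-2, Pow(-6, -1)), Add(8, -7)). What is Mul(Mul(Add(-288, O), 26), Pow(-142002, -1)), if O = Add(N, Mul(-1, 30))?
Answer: Rational(86918, 1491021) ≈ 0.058294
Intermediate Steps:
N = Rational(-8, 21) (N = Add(Rational(-3, 7), Mul(Rational(1, 7), Mul(Mul(-2, Pow(-6, -1)), Add(8, -7)))) = Add(Rational(-3, 7), Mul(Rational(1, 7), Mul(Mul(-2, Rational(-1, 6)), 1))) = Add(Rational(-3, 7), Mul(Rational(1, 7), Mul(Rational(1, 3), 1))) = Add(Rational(-3, 7), Mul(Rational(1, 7), Rational(1, 3))) = Add(Rational(-3, 7), Rational(1, 21)) = Rational(-8, 21) ≈ -0.38095)
O = Rational(-638, 21) (O = Add(Rational(-8, 21), Mul(-1, 30)) = Add(Rational(-8, 21), -30) = Rational(-638, 21) ≈ -30.381)
Mul(Mul(Add(-288, O), 26), Pow(-142002, -1)) = Mul(Mul(Add(-288, Rational(-638, 21)), 26), Pow(-142002, -1)) = Mul(Mul(Rational(-6686, 21), 26), Rational(-1, 142002)) = Mul(Rational(-173836, 21), Rational(-1, 142002)) = Rational(86918, 1491021)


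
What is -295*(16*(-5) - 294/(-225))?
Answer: 348218/15 ≈ 23215.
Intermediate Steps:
-295*(16*(-5) - 294/(-225)) = -295*(-80 - 294*(-1/225)) = -295*(-80 + 98/75) = -295*(-5902/75) = 348218/15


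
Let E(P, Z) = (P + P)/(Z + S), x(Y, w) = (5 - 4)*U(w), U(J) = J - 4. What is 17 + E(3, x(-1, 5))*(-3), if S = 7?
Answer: 59/4 ≈ 14.750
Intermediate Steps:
U(J) = -4 + J
x(Y, w) = -4 + w (x(Y, w) = (5 - 4)*(-4 + w) = 1*(-4 + w) = -4 + w)
E(P, Z) = 2*P/(7 + Z) (E(P, Z) = (P + P)/(Z + 7) = (2*P)/(7 + Z) = 2*P/(7 + Z))
17 + E(3, x(-1, 5))*(-3) = 17 + (2*3/(7 + (-4 + 5)))*(-3) = 17 + (2*3/(7 + 1))*(-3) = 17 + (2*3/8)*(-3) = 17 + (2*3*(⅛))*(-3) = 17 + (¾)*(-3) = 17 - 9/4 = 59/4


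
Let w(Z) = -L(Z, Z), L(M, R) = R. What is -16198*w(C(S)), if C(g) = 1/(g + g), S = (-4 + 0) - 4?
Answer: -8099/8 ≈ -1012.4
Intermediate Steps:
S = -8 (S = -4 - 4 = -8)
C(g) = 1/(2*g)
w(Z) = -Z
-16198*w(C(S)) = -(-16198)*(½)/(-8) = -(-16198)*(½)*(-⅛) = -(-16198)*(-1)/16 = -16198*1/16 = -8099/8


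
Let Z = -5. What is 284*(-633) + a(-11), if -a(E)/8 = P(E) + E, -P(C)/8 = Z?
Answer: -180004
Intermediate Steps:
P(C) = 40 (P(C) = -8*(-5) = 40)
a(E) = -320 - 8*E (a(E) = -8*(40 + E) = -320 - 8*E)
284*(-633) + a(-11) = 284*(-633) + (-320 - 8*(-11)) = -179772 + (-320 + 88) = -179772 - 232 = -180004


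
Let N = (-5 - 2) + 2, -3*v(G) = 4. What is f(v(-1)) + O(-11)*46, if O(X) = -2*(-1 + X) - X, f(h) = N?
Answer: 1605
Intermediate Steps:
v(G) = -4/3 (v(G) = -1/3*4 = -4/3)
N = -5 (N = -7 + 2 = -5)
f(h) = -5
O(X) = 2 - 3*X (O(X) = (2 - 2*X) - X = 2 - 3*X)
f(v(-1)) + O(-11)*46 = -5 + (2 - 3*(-11))*46 = -5 + (2 + 33)*46 = -5 + 35*46 = -5 + 1610 = 1605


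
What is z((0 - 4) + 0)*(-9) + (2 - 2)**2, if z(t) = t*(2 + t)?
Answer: -72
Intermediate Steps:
z((0 - 4) + 0)*(-9) + (2 - 2)**2 = (((0 - 4) + 0)*(2 + ((0 - 4) + 0)))*(-9) + (2 - 2)**2 = ((-4 + 0)*(2 + (-4 + 0)))*(-9) + 0**2 = -4*(2 - 4)*(-9) + 0 = -4*(-2)*(-9) + 0 = 8*(-9) + 0 = -72 + 0 = -72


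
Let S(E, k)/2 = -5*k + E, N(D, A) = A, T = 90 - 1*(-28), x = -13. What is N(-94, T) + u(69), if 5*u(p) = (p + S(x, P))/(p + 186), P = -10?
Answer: 150593/1275 ≈ 118.11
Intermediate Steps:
T = 118 (T = 90 + 28 = 118)
S(E, k) = -10*k + 2*E (S(E, k) = 2*(-5*k + E) = 2*(E - 5*k) = -10*k + 2*E)
u(p) = (74 + p)/(5*(186 + p)) (u(p) = ((p + (-10*(-10) + 2*(-13)))/(p + 186))/5 = ((p + (100 - 26))/(186 + p))/5 = ((p + 74)/(186 + p))/5 = ((74 + p)/(186 + p))/5 = (74 + p)/(5*(186 + p)))
N(-94, T) + u(69) = 118 + (74 + 69)/(5*(186 + 69)) = 118 + (⅕)*143/255 = 118 + (⅕)*(1/255)*143 = 118 + 143/1275 = 150593/1275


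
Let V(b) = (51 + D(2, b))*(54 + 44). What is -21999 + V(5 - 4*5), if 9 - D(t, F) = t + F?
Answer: -14845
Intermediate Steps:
D(t, F) = 9 - F - t (D(t, F) = 9 - (t + F) = 9 - (F + t) = 9 + (-F - t) = 9 - F - t)
V(b) = 5684 - 98*b (V(b) = (51 + (9 - b - 1*2))*(54 + 44) = (51 + (9 - b - 2))*98 = (51 + (7 - b))*98 = (58 - b)*98 = 5684 - 98*b)
-21999 + V(5 - 4*5) = -21999 + (5684 - 98*(5 - 4*5)) = -21999 + (5684 - 98*(5 - 20)) = -21999 + (5684 - 98*(-15)) = -21999 + (5684 + 1470) = -21999 + 7154 = -14845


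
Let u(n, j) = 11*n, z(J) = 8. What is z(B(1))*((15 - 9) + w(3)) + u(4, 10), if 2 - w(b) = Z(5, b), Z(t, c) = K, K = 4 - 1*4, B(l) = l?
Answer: 108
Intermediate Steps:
K = 0 (K = 4 - 4 = 0)
Z(t, c) = 0
w(b) = 2 (w(b) = 2 - 1*0 = 2 + 0 = 2)
z(B(1))*((15 - 9) + w(3)) + u(4, 10) = 8*((15 - 9) + 2) + 11*4 = 8*(6 + 2) + 44 = 8*8 + 44 = 64 + 44 = 108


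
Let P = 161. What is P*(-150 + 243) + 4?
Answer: 14977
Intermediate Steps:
P*(-150 + 243) + 4 = 161*(-150 + 243) + 4 = 161*93 + 4 = 14973 + 4 = 14977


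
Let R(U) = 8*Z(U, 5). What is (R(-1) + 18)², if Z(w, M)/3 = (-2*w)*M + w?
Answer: 54756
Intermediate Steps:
Z(w, M) = 3*w - 6*M*w (Z(w, M) = 3*((-2*w)*M + w) = 3*(-2*M*w + w) = 3*(w - 2*M*w) = 3*w - 6*M*w)
R(U) = -216*U (R(U) = 8*(3*U*(1 - 2*5)) = 8*(3*U*(1 - 10)) = 8*(3*U*(-9)) = 8*(-27*U) = -216*U)
(R(-1) + 18)² = (-216*(-1) + 18)² = (216 + 18)² = 234² = 54756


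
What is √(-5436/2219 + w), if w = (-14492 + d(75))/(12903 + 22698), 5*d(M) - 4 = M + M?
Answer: 3*I*√5501045397808030/131664365 ≈ 1.69*I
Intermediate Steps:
d(M) = ⅘ + 2*M/5 (d(M) = ⅘ + (M + M)/5 = ⅘ + (2*M)/5 = ⅘ + 2*M/5)
w = -24102/59335 (w = (-14492 + (⅘ + (⅖)*75))/(12903 + 22698) = (-14492 + (⅘ + 30))/35601 = (-14492 + 154/5)*(1/35601) = -72306/5*1/35601 = -24102/59335 ≈ -0.40620)
√(-5436/2219 + w) = √(-5436/2219 - 24102/59335) = √(-376027398/131664365) = 3*I*√5501045397808030/131664365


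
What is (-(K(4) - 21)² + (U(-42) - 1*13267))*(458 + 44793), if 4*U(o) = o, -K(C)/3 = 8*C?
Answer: -2440522183/2 ≈ -1.2203e+9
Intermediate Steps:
K(C) = -24*C
U(o) = o/4
(-(K(4) - 21)² + (U(-42) - 1*13267))*(458 + 44793) = (-(-24*4 - 21)² + ((¼)*(-42) - 1*13267))*(458 + 44793) = (-(-96 - 21)² + (-21/2 - 13267))*45251 = (-1*(-117)² - 26555/2)*45251 = (-1*13689 - 26555/2)*45251 = (-13689 - 26555/2)*45251 = -53933/2*45251 = -2440522183/2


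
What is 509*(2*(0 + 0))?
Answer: 0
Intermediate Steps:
509*(2*(0 + 0)) = 509*(2*0) = 509*0 = 0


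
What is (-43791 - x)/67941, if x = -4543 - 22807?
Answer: -16441/67941 ≈ -0.24199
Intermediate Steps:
x = -27350
(-43791 - x)/67941 = (-43791 - 1*(-27350))/67941 = (-43791 + 27350)*(1/67941) = -16441*1/67941 = -16441/67941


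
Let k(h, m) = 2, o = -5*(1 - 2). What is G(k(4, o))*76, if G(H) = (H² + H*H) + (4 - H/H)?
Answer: 836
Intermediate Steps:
o = 5 (o = -5*(-1) = 5)
G(H) = 3 + 2*H² (G(H) = (H² + H²) + (4 - 1*1) = 2*H² + (4 - 1) = 2*H² + 3 = 3 + 2*H²)
G(k(4, o))*76 = (3 + 2*2²)*76 = (3 + 2*4)*76 = (3 + 8)*76 = 11*76 = 836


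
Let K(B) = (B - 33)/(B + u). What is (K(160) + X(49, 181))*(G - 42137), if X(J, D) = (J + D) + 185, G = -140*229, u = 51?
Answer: -6506483324/211 ≈ -3.0836e+7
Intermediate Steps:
G = -32060
X(J, D) = 185 + D + J (X(J, D) = (D + J) + 185 = 185 + D + J)
K(B) = (-33 + B)/(51 + B) (K(B) = (B - 33)/(B + 51) = (-33 + B)/(51 + B))
(K(160) + X(49, 181))*(G - 42137) = ((-33 + 160)/(51 + 160) + (185 + 181 + 49))*(-32060 - 42137) = (127/211 + 415)*(-74197) = (87692/211)*(-74197) = -6506483324/211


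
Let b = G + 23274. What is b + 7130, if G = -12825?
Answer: 17579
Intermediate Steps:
b = 10449 (b = -12825 + 23274 = 10449)
b + 7130 = 10449 + 7130 = 17579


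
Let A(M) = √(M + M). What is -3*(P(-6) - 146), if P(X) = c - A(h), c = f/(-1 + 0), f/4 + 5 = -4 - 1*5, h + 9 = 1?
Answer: 270 + 12*I ≈ 270.0 + 12.0*I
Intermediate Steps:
h = -8 (h = -9 + 1 = -8)
A(M) = √2*√M (A(M) = √(2*M) = √2*√M)
f = -56 (f = -20 + 4*(-4 - 1*5) = -20 + 4*(-4 - 5) = -20 + 4*(-9) = -20 - 36 = -56)
c = 56 (c = -56/(-1 + 0) = -56/(-1) = -1*(-56) = 56)
P(X) = 56 - 4*I (P(X) = 56 - √2*√(-8) = 56 - √2*2*I*√2 = 56 - 4*I)
-3*(P(-6) - 146) = -3*((56 - 4*I) - 146) = -3*(-90 - 4*I) = 270 + 12*I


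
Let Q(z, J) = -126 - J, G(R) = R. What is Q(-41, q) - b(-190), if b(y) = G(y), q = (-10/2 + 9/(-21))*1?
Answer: 486/7 ≈ 69.429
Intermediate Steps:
q = -38/7 (q = (-10*½ + 9*(-1/21))*1 = (-5 - 3/7)*1 = -38/7*1 = -38/7 ≈ -5.4286)
b(y) = y
Q(-41, q) - b(-190) = (-126 - 1*(-38/7)) - 1*(-190) = (-126 + 38/7) + 190 = -844/7 + 190 = 486/7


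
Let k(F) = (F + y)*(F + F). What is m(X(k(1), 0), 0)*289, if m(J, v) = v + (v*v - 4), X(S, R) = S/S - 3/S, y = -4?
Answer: -1156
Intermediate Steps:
k(F) = 2*F*(-4 + F) (k(F) = (F - 4)*(F + F) = (-4 + F)*(2*F) = 2*F*(-4 + F))
X(S, R) = 1 - 3/S
m(J, v) = -4 + v + v² (m(J, v) = v + (v² - 4) = v + (-4 + v²) = -4 + v + v²)
m(X(k(1), 0), 0)*289 = (-4 + 0 + 0²)*289 = (-4 + 0 + 0)*289 = -4*289 = -1156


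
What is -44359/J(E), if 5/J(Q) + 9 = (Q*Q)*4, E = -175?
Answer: -5433578269/5 ≈ -1.0867e+9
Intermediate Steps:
J(Q) = 5/(-9 + 4*Q²) (J(Q) = 5/(-9 + (Q*Q)*4) = 5/(-9 + Q²*4) = 5/(-9 + 4*Q²))
-44359/J(E) = -44359/(5/(-9 + 4*(-175)²)) = -44359/(5/(-9 + 4*30625)) = -44359/(5/(-9 + 122500)) = -44359/(5/122491) = -44359/(5*(1/122491)) = -44359/5/122491 = -44359*122491/5 = -1*5433578269/5 = -5433578269/5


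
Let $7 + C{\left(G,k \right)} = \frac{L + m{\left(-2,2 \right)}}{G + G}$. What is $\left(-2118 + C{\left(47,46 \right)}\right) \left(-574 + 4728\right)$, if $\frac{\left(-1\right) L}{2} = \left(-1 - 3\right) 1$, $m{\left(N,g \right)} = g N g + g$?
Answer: $- \frac{414876596}{47} \approx -8.8272 \cdot 10^{6}$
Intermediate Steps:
$m{\left(N,g \right)} = g + N g^{2}$ ($m{\left(N,g \right)} = N g g + g = N g^{2} + g = g + N g^{2}$)
$L = 8$ ($L = - 2 \left(-1 - 3\right) 1 = - 2 \left(\left(-4\right) 1\right) = \left(-2\right) \left(-4\right) = 8$)
$C{\left(G,k \right)} = -7 + \frac{1}{G}$ ($C{\left(G,k \right)} = -7 + \frac{8 + 2 \left(1 - 4\right)}{G + G} = -7 + \frac{8 + 2 \left(1 - 4\right)}{2 G} = -7 + \left(8 + 2 \left(-3\right)\right) \frac{1}{2 G} = -7 + \left(8 - 6\right) \frac{1}{2 G} = -7 + 2 \frac{1}{2 G} = -7 + \frac{1}{G}$)
$\left(-2118 + C{\left(47,46 \right)}\right) \left(-574 + 4728\right) = \left(-2118 - \left(7 - \frac{1}{47}\right)\right) \left(-574 + 4728\right) = \left(-2118 + \left(-7 + \frac{1}{47}\right)\right) 4154 = \left(-2118 - \frac{328}{47}\right) 4154 = \left(- \frac{99874}{47}\right) 4154 = - \frac{414876596}{47}$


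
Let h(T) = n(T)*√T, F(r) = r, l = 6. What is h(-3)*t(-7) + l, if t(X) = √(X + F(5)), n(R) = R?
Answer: 6 + 3*√6 ≈ 13.348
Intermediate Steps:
h(T) = T^(3/2) (h(T) = T*√T = T^(3/2))
t(X) = √(5 + X) (t(X) = √(X + 5) = √(5 + X))
h(-3)*t(-7) + l = (-3)^(3/2)*√(5 - 7) + 6 = (-3*I*√3)*√(-2) + 6 = (-3*I*√3)*(I*√2) + 6 = 3*√6 + 6 = 6 + 3*√6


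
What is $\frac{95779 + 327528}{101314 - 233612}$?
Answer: $- \frac{423307}{132298} \approx -3.1996$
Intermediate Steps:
$\frac{95779 + 327528}{101314 - 233612} = \frac{423307}{-132298} = 423307 \left(- \frac{1}{132298}\right) = - \frac{423307}{132298}$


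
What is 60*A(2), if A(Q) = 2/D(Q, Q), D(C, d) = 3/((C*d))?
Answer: 160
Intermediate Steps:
D(C, d) = 3/(C*d) (D(C, d) = 3*(1/(C*d)) = 3/(C*d))
A(Q) = 2*Q²/3 (A(Q) = 2/((3/(Q*Q))) = 2/((3/Q²)) = 2*(Q²/3) = 2*Q²/3)
60*A(2) = 60*((⅔)*2²) = 60*((⅔)*4) = 60*(8/3) = 160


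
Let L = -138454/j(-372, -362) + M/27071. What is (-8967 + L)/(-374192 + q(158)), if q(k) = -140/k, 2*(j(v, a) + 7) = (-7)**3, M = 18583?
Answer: 3126716863525/142845030890793 ≈ 0.021889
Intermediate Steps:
j(v, a) = -357/2 (j(v, a) = -7 + (1/2)*(-7)**3 = -7 + (1/2)*(-343) = -7 - 343/2 = -357/2)
L = 7502810599/9664347 (L = -138454/(-357/2) + 18583/27071 = -138454*(-2/357) + 18583*(1/27071) = 276908/357 + 18583/27071 = 7502810599/9664347 ≈ 776.34)
(-8967 + L)/(-374192 + q(158)) = (-8967 + 7502810599/9664347)/(-374192 - 140/158) = -79157388950/(9664347*(-374192 - 140*1/158)) = -79157388950/(9664347*(-374192 - 70/79)) = -79157388950/(9664347*(-29561238/79)) = -79157388950/9664347*(-79/29561238) = 3126716863525/142845030890793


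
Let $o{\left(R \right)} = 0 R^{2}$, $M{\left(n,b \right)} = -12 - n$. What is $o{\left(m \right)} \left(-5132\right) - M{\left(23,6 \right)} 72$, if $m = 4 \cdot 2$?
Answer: $2520$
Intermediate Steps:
$m = 8$
$o{\left(R \right)} = 0$
$o{\left(m \right)} \left(-5132\right) - M{\left(23,6 \right)} 72 = 0 \left(-5132\right) - \left(-12 - 23\right) 72 = 0 - \left(-12 - 23\right) 72 = 0 - \left(-35\right) 72 = 0 - -2520 = 0 + 2520 = 2520$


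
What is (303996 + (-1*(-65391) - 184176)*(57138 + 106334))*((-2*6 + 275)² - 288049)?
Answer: 4250150011653120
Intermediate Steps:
(303996 + (-1*(-65391) - 184176)*(57138 + 106334))*((-2*6 + 275)² - 288049) = (303996 + (65391 - 184176)*163472)*((-12 + 275)² - 288049) = (303996 - 118785*163472)*(263² - 288049) = (303996 - 19418021520)*(69169 - 288049) = -19417717524*(-218880) = 4250150011653120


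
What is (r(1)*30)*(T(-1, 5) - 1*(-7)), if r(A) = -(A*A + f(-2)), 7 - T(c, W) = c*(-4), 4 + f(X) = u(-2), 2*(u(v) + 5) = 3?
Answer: 1950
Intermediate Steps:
u(v) = -7/2 (u(v) = -5 + (½)*3 = -5 + 3/2 = -7/2)
f(X) = -15/2 (f(X) = -4 - 7/2 = -15/2)
T(c, W) = 7 + 4*c (T(c, W) = 7 - c*(-4) = 7 - (-4)*c = 7 + 4*c)
r(A) = 15/2 - A² (r(A) = -(A*A - 15/2) = -(A² - 15/2) = -(-15/2 + A²) = 15/2 - A²)
(r(1)*30)*(T(-1, 5) - 1*(-7)) = ((15/2 - 1*1²)*30)*((7 + 4*(-1)) - 1*(-7)) = ((15/2 - 1*1)*30)*((7 - 4) + 7) = ((15/2 - 1)*30)*(3 + 7) = ((13/2)*30)*10 = 195*10 = 1950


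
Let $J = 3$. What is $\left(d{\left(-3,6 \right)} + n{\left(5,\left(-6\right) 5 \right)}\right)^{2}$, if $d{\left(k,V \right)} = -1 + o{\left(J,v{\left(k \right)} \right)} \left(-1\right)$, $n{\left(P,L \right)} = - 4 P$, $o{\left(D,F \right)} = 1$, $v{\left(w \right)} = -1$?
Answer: $484$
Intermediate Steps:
$d{\left(k,V \right)} = -2$ ($d{\left(k,V \right)} = -1 + 1 \left(-1\right) = -1 - 1 = -2$)
$\left(d{\left(-3,6 \right)} + n{\left(5,\left(-6\right) 5 \right)}\right)^{2} = \left(-2 - 20\right)^{2} = \left(-22\right)^{2} = 484$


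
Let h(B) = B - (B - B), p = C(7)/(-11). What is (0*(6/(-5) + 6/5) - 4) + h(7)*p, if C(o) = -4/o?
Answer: -40/11 ≈ -3.6364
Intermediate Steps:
p = 4/77 (p = -4/7/(-11) = -4*⅐*(-1/11) = -4/7*(-1/11) = 4/77 ≈ 0.051948)
h(B) = B (h(B) = B - 1*0 = B + 0 = B)
(0*(6/(-5) + 6/5) - 4) + h(7)*p = (0*(6/(-5) + 6/5) - 4) + 7*(4/77) = (0*(6*(-⅕) + 6*(⅕)) - 4) + 4/11 = (0*(-6/5 + 6/5) - 4) + 4/11 = (0*0 - 4) + 4/11 = (0 - 4) + 4/11 = -4 + 4/11 = -40/11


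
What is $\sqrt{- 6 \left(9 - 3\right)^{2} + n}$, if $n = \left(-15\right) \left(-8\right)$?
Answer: $4 i \sqrt{6} \approx 9.798 i$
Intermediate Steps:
$n = 120$
$\sqrt{- 6 \left(9 - 3\right)^{2} + n} = \sqrt{- 6 \left(9 - 3\right)^{2} + 120} = \sqrt{- 6 \cdot 6^{2} + 120} = \sqrt{\left(-6\right) 36 + 120} = \sqrt{-216 + 120} = \sqrt{-96} = 4 i \sqrt{6}$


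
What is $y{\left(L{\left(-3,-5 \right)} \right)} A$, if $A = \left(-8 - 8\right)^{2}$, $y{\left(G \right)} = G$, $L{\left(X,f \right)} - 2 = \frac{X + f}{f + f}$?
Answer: $\frac{3584}{5} \approx 716.8$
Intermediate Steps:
$L{\left(X,f \right)} = 2 + \frac{X + f}{2 f}$ ($L{\left(X,f \right)} = 2 + \frac{X + f}{f + f} = 2 + \frac{X + f}{2 f}$)
$A = 256$ ($A = \left(-16\right)^{2} = 256$)
$y{\left(L{\left(-3,-5 \right)} \right)} A = \frac{-3 + 5 \left(-5\right)}{2 \left(-5\right)} 256 = \frac{1}{2} \left(- \frac{1}{5}\right) \left(-3 - 25\right) 256 = \frac{1}{2} \left(- \frac{1}{5}\right) \left(-28\right) 256 = \frac{14}{5} \cdot 256 = \frac{3584}{5}$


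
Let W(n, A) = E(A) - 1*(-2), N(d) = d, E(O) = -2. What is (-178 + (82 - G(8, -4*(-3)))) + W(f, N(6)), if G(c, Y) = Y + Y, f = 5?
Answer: -120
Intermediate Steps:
G(c, Y) = 2*Y
W(n, A) = 0 (W(n, A) = -2 - 1*(-2) = -2 + 2 = 0)
(-178 + (82 - G(8, -4*(-3)))) + W(f, N(6)) = (-178 + (82 - 2*(-4*(-3)))) + 0 = (-178 + (82 - 2*12)) + 0 = (-178 + (82 - 1*24)) + 0 = (-178 + (82 - 24)) + 0 = (-178 + 58) + 0 = -120 + 0 = -120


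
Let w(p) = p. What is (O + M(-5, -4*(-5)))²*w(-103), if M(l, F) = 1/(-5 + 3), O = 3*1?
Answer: -2575/4 ≈ -643.75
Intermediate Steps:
O = 3
M(l, F) = -½ (M(l, F) = 1/(-2) = -½)
(O + M(-5, -4*(-5)))²*w(-103) = (3 - ½)²*(-103) = (5/2)²*(-103) = (25/4)*(-103) = -2575/4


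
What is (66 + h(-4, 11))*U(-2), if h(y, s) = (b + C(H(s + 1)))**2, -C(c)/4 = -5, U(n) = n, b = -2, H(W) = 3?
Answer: -780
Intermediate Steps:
C(c) = 20 (C(c) = -4*(-5) = 20)
h(y, s) = 324 (h(y, s) = (-2 + 20)**2 = 18**2 = 324)
(66 + h(-4, 11))*U(-2) = (66 + 324)*(-2) = 390*(-2) = -780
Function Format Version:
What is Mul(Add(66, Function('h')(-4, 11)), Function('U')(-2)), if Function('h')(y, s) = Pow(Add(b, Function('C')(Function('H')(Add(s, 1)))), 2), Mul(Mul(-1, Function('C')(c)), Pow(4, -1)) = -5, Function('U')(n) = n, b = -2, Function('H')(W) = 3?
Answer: -780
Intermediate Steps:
Function('C')(c) = 20 (Function('C')(c) = Mul(-4, -5) = 20)
Function('h')(y, s) = 324 (Function('h')(y, s) = Pow(Add(-2, 20), 2) = Pow(18, 2) = 324)
Mul(Add(66, Function('h')(-4, 11)), Function('U')(-2)) = Mul(Add(66, 324), -2) = Mul(390, -2) = -780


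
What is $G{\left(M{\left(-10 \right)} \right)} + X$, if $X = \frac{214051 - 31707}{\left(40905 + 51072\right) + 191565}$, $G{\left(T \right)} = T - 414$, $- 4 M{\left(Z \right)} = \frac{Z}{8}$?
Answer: $- \frac{936923497}{2268336} \approx -413.04$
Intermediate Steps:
$M{\left(Z \right)} = - \frac{Z}{32}$ ($M{\left(Z \right)} = - \frac{Z \frac{1}{8}}{4} = - \frac{\frac{1}{8} Z}{4} = - \frac{Z}{32}$)
$G{\left(T \right)} = -414 + T$
$X = \frac{91172}{141771}$ ($X = \frac{182344}{91977 + 191565} = \frac{182344}{283542} = 182344 \cdot \frac{1}{283542} = \frac{91172}{141771} \approx 0.64309$)
$G{\left(M{\left(-10 \right)} \right)} + X = \left(-414 - - \frac{5}{16}\right) + \frac{91172}{141771} = \left(-414 + \frac{5}{16}\right) + \frac{91172}{141771} = - \frac{6619}{16} + \frac{91172}{141771} = - \frac{936923497}{2268336}$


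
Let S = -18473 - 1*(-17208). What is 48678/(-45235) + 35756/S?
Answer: -335800066/11444455 ≈ -29.342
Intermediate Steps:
S = -1265 (S = -18473 + 17208 = -1265)
48678/(-45235) + 35756/S = 48678/(-45235) + 35756/(-1265) = 48678*(-1/45235) + 35756*(-1/1265) = -48678/45235 - 35756/1265 = -335800066/11444455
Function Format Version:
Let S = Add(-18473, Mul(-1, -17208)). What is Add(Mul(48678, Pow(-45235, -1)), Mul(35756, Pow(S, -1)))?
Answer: Rational(-335800066, 11444455) ≈ -29.342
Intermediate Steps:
S = -1265 (S = Add(-18473, 17208) = -1265)
Add(Mul(48678, Pow(-45235, -1)), Mul(35756, Pow(S, -1))) = Add(Mul(48678, Pow(-45235, -1)), Mul(35756, Pow(-1265, -1))) = Add(Mul(48678, Rational(-1, 45235)), Mul(35756, Rational(-1, 1265))) = Add(Rational(-48678, 45235), Rational(-35756, 1265)) = Rational(-335800066, 11444455)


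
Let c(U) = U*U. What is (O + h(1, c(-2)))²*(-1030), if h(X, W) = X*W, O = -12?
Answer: -65920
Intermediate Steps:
c(U) = U²
h(X, W) = W*X
(O + h(1, c(-2)))²*(-1030) = (-12 + (-2)²*1)²*(-1030) = (-12 + 4*1)²*(-1030) = (-12 + 4)²*(-1030) = (-8)²*(-1030) = 64*(-1030) = -65920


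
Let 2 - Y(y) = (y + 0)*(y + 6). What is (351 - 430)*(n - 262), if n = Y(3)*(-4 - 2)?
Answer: 8848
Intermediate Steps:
Y(y) = 2 - y*(6 + y) (Y(y) = 2 - (y + 0)*(y + 6) = 2 - y*(6 + y))
n = 150 (n = (2 - 1*3² - 6*3)*(-4 - 2) = (2 - 1*9 - 18)*(-6) = (2 - 9 - 18)*(-6) = -25*(-6) = 150)
(351 - 430)*(n - 262) = (351 - 430)*(150 - 262) = -79*(-112) = 8848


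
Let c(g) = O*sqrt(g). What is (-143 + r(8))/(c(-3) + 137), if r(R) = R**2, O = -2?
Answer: -10823/18781 - 158*I*sqrt(3)/18781 ≈ -0.57627 - 0.014571*I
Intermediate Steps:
c(g) = -2*sqrt(g)
(-143 + r(8))/(c(-3) + 137) = (-143 + 8**2)/(-2*I*sqrt(3) + 137) = (-143 + 64)/(-2*I*sqrt(3) + 137) = -79/(-2*I*sqrt(3) + 137) = -79/(137 - 2*I*sqrt(3))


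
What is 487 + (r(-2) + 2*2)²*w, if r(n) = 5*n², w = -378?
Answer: -217241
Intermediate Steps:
487 + (r(-2) + 2*2)²*w = 487 + (5*(-2)² + 2*2)²*(-378) = 487 + (5*4 + 4)²*(-378) = 487 + (20 + 4)²*(-378) = 487 + 24²*(-378) = 487 + 576*(-378) = 487 - 217728 = -217241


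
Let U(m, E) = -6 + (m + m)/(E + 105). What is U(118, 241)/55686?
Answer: -460/4816839 ≈ -9.5498e-5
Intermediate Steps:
U(m, E) = -6 + 2*m/(105 + E) (U(m, E) = -6 + (2*m)/(105 + E) = -6 + 2*m/(105 + E))
U(118, 241)/55686 = (2*(-315 + 118 - 3*241)/(105 + 241))/55686 = (2*(-315 + 118 - 723)/346)*(1/55686) = (2*(1/346)*(-920))*(1/55686) = -920/173*1/55686 = -460/4816839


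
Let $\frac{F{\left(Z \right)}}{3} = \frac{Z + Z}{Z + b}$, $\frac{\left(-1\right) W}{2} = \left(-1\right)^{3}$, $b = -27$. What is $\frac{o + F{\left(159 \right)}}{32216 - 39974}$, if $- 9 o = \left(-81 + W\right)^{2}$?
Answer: $\frac{135871}{1536084} \approx 0.088453$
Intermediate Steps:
$W = 2$ ($W = - 2 \left(-1\right)^{3} = \left(-2\right) \left(-1\right) = 2$)
$F{\left(Z \right)} = \frac{6 Z}{-27 + Z}$ ($F{\left(Z \right)} = 3 \frac{Z + Z}{Z - 27} = 3 \frac{2 Z}{-27 + Z} = \frac{6 Z}{-27 + Z}$)
$o = - \frac{6241}{9}$ ($o = - \frac{\left(-81 + 2\right)^{2}}{9} = - \frac{\left(-79\right)^{2}}{9} = \left(- \frac{1}{9}\right) 6241 = - \frac{6241}{9} \approx -693.44$)
$\frac{o + F{\left(159 \right)}}{32216 - 39974} = \frac{- \frac{6241}{9} + 6 \cdot 159 \frac{1}{-27 + 159}}{32216 - 39974} = \frac{- \frac{6241}{9} + 6 \cdot 159 \cdot \frac{1}{132}}{-7758} = \left(- \frac{6241}{9} + 6 \cdot 159 \cdot \frac{1}{132}\right) \left(- \frac{1}{7758}\right) = \left(- \frac{6241}{9} + \frac{159}{22}\right) \left(- \frac{1}{7758}\right) = \left(- \frac{135871}{198}\right) \left(- \frac{1}{7758}\right) = \frac{135871}{1536084}$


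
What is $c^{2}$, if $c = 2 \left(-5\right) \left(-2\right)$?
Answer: $400$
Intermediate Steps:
$c = 20$ ($c = \left(-10\right) \left(-2\right) = 20$)
$c^{2} = 20^{2} = 400$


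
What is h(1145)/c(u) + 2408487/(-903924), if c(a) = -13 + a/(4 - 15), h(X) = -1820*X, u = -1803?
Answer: -345409292467/25008564 ≈ -13812.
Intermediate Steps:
c(a) = -13 - a/11 (c(a) = -13 + a/(-11) = -13 + a*(-1/11) = -13 - a/11)
h(1145)/c(u) + 2408487/(-903924) = (-1820*1145)/(-13 - 1/11*(-1803)) + 2408487/(-903924) = -2083900/(-13 + 1803/11) + 2408487*(-1/903924) = -2083900/1660/11 - 802829/301308 = -2083900*11/1660 - 802829/301308 = -1146145/83 - 802829/301308 = -345409292467/25008564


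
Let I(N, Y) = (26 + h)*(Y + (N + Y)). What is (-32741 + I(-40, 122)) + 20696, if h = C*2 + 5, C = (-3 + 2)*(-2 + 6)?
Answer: -7353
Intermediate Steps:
C = -4 (C = -1*4 = -4)
h = -3 (h = -4*2 + 5 = -8 + 5 = -3)
I(N, Y) = 23*N + 46*Y (I(N, Y) = (26 - 3)*(Y + (N + Y)) = 23*(N + 2*Y) = 23*N + 46*Y)
(-32741 + I(-40, 122)) + 20696 = (-32741 + (23*(-40) + 46*122)) + 20696 = (-32741 + (-920 + 5612)) + 20696 = (-32741 + 4692) + 20696 = -28049 + 20696 = -7353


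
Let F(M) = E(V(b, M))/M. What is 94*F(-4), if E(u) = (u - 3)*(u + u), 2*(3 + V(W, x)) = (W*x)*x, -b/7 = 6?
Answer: -5449086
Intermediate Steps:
b = -42 (b = -7*6 = -42)
V(W, x) = -3 + W*x²/2 (V(W, x) = -3 + ((W*x)*x)/2 = -3 + (W*x²)/2 = -3 + W*x²/2)
E(u) = 2*u*(-3 + u) (E(u) = (-3 + u)*(2*u) = 2*u*(-3 + u))
F(M) = 2*(-6 - 21*M²)*(-3 - 21*M²)/M (F(M) = (2*(-3 + (½)*(-42)*M²)*(-3 + (-3 + (½)*(-42)*M²)))/M = (2*(-3 - 21*M²)*(-3 + (-3 - 21*M²)))/M = (2*(-3 - 21*M²)*(-6 - 21*M²))/M = (2*(-6 - 21*M²)*(-3 - 21*M²))/M = 2*(-6 - 21*M²)*(-3 - 21*M²)/M)
94*F(-4) = 94*(36/(-4) + 378*(-4) + 882*(-4)³) = 94*(36*(-¼) - 1512 + 882*(-64)) = 94*(-9 - 1512 - 56448) = 94*(-57969) = -5449086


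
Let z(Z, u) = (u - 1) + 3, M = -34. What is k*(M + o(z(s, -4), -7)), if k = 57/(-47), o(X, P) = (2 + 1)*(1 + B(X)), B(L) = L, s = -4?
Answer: 2109/47 ≈ 44.872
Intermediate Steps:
z(Z, u) = 2 + u (z(Z, u) = (-1 + u) + 3 = 2 + u)
o(X, P) = 3 + 3*X (o(X, P) = (2 + 1)*(1 + X) = 3*(1 + X) = 3 + 3*X)
k = -57/47 (k = 57*(-1/47) = -57/47 ≈ -1.2128)
k*(M + o(z(s, -4), -7)) = -57*(-34 + (3 + 3*(2 - 4)))/47 = -57*(-34 + (3 + 3*(-2)))/47 = -57*(-34 + (3 - 6))/47 = -57*(-34 - 3)/47 = -57/47*(-37) = 2109/47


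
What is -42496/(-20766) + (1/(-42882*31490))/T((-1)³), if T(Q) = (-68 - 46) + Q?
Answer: 1099872481974661/537461218952700 ≈ 2.0464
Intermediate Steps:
T(Q) = -114 + Q
-42496/(-20766) + (1/(-42882*31490))/T((-1)³) = -42496/(-20766) + (1/(-42882*31490))/(-114 + (-1)³) = -42496*(-1/20766) + (-1/42882*1/31490)/(-114 - 1) = 21248/10383 - 1/1350354180/(-115) = 21248/10383 - 1/1350354180*(-1/115) = 21248/10383 + 1/155290730700 = 1099872481974661/537461218952700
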